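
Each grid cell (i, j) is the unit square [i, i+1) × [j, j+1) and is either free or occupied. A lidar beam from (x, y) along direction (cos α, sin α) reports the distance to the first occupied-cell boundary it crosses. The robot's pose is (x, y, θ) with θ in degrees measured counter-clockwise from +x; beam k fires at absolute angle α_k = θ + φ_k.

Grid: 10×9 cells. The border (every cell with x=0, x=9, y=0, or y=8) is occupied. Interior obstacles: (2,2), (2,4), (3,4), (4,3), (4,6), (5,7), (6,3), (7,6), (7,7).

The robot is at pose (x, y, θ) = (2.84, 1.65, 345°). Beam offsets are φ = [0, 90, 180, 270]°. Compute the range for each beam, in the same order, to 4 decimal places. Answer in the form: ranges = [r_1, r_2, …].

beam 1: φ=0°, α=345°
  direction (0.9659, -0.2588); cell (2,1); t to first gridline: x 0.1656, y 2.5114 (then +1.0353 / +3.8637)
    (3,1) via x @ 0.1656
    (4,1) via x @ 1.2009
    (5,1) via x @ 2.2362
    (5,0) via y @ 2.5114  # hit
  → r_1 = 2.5114
beam 2: φ=90°, α=75°
  direction (0.2588, 0.9659); cell (2,1); t to first gridline: x 0.6182, y 0.3623 (then +3.8637 / +1.0353)
    (2,2) via y @ 0.3623  # hit
  → r_2 = 0.3623
beam 3: φ=180°, α=165°
  direction (-0.9659, 0.2588); cell (2,1); t to first gridline: x 0.8696, y 1.3523 (then +1.0353 / +3.8637)
    (1,1) via x @ 0.8696
    (1,2) via y @ 1.3523
    (0,2) via x @ 1.9049  # hit
  → r_3 = 1.9049
beam 4: φ=270°, α=255°
  direction (-0.2588, -0.9659); cell (2,1); t to first gridline: x 3.2455, y 0.6729 (then +3.8637 / +1.0353)
    (2,0) via y @ 0.6729  # hit
  → r_4 = 0.6729

ranges = [2.5114, 0.3623, 1.9049, 0.6729]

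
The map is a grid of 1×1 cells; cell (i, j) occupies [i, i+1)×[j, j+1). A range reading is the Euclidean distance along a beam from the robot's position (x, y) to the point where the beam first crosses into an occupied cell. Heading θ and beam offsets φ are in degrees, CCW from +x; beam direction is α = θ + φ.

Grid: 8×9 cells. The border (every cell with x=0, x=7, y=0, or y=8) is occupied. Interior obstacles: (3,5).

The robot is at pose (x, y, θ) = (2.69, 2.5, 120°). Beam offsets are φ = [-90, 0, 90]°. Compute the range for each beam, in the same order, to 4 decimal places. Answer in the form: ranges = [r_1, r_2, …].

beam 1: φ=-90°, α=30°
  dir = (cos 30°, sin 30°) = (0.8660, 0.5000); from cell (2,2)
  next x-line at t=0.3580, next y-line at t=1.0000; Δt_x=1.1547, Δt_y=2.0000
    x: enter (3,2) at t=0.3580
    y: enter (3,3) at t=1.0000
    x: enter (4,3) at t=1.5127
    x: enter (5,3) at t=2.6674
    y: enter (5,4) at t=3.0000
    x: enter (6,4) at t=3.8221
    x: enter (7,4) at t=4.9768 ← occupied
  → r_1 = 4.9768
beam 2: φ=0°, α=120°
  dir = (cos 120°, sin 120°) = (-0.5000, 0.8660); from cell (2,2)
  next x-line at t=1.3800, next y-line at t=0.5774; Δt_x=2.0000, Δt_y=1.1547
    y: enter (2,3) at t=0.5774
    x: enter (1,3) at t=1.3800
    y: enter (1,4) at t=1.7321
    y: enter (1,5) at t=2.8868
    x: enter (0,5) at t=3.3800 ← occupied
  → r_2 = 3.3800
beam 3: φ=90°, α=210°
  dir = (cos 210°, sin 210°) = (-0.8660, -0.5000); from cell (2,2)
  next x-line at t=0.7967, next y-line at t=1.0000; Δt_x=1.1547, Δt_y=2.0000
    x: enter (1,2) at t=0.7967
    y: enter (1,1) at t=1.0000
    x: enter (0,1) at t=1.9514 ← occupied
  → r_3 = 1.9514

ranges = [4.9768, 3.3800, 1.9514]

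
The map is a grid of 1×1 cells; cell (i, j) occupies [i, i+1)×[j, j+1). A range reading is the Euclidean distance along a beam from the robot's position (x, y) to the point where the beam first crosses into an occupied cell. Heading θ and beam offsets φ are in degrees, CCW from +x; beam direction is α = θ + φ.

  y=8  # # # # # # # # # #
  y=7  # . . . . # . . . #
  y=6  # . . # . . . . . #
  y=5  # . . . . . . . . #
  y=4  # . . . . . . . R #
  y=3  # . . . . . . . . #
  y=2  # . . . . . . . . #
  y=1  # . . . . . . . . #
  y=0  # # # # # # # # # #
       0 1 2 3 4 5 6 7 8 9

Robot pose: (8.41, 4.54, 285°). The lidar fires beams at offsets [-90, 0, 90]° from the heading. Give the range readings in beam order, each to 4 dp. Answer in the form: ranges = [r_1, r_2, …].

beam 1: φ=-90°, α=195°
  d=(-0.9659,-0.2588)  start (8,4)  tX=0.4245 tY=2.0864  stride 1/|dx|=1.0353 1/|dy|=3.8637
    cross x-line → (7,4), t=0.4245
    cross x-line → (6,4), t=1.4597
    cross y-line → (6,3), t=2.0864
    cross x-line → (5,3), t=2.4950
    cross x-line → (4,3), t=3.5303
    cross x-line → (3,3), t=4.5656
    cross x-line → (2,3), t=5.6008
    cross y-line → (2,2), t=5.9501
    cross x-line → (1,2), t=6.6361
    cross x-line → (0,2), t=7.6714 (wall)
  → r_1 = 7.6714
beam 2: φ=0°, α=285°
  d=(0.2588,-0.9659)  start (8,4)  tX=2.2796 tY=0.5590  stride 1/|dx|=3.8637 1/|dy|=1.0353
    cross y-line → (8,3), t=0.5590
    cross y-line → (8,2), t=1.5943
    cross x-line → (9,2), t=2.2796 (wall)
  → r_2 = 2.2796
beam 3: φ=90°, α=15°
  d=(0.9659,0.2588)  start (8,4)  tX=0.6108 tY=1.7773  stride 1/|dx|=1.0353 1/|dy|=3.8637
    cross x-line → (9,4), t=0.6108 (wall)
  → r_3 = 0.6108

ranges = [7.6714, 2.2796, 0.6108]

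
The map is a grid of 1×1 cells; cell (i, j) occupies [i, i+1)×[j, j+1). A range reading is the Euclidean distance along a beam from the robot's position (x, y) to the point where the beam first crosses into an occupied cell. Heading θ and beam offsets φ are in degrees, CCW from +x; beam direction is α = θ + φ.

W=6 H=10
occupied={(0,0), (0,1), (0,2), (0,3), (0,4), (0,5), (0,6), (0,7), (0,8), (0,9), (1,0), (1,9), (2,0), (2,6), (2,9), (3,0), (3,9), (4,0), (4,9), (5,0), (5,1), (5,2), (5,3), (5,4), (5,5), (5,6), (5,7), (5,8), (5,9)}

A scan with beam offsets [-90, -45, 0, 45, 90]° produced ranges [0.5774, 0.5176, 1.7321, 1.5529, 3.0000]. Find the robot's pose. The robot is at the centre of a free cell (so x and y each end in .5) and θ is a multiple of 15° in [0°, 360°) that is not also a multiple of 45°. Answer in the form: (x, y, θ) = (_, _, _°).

(x, y, θ) = (2.5, 5.5, 150°)

The pose lattice has 31·16 = 496 candidates. Test each by forward raycasting.
  (4.5, 1.5, 60°): beam 3 = 1.0000 ≠ 1.7321 ✗
  (2.5, 1.5, 255°): beam 1 = 1.5529 ≠ 0.5774 ✗
  (4.5, 3.5, 345°): beam 1 = 2.5882 ≠ 0.5774 ✗
  (4.5, 8.5, 345°): beam 1 = 7.7646 ≠ 0.5774 ✗
  …
  (2.5, 5.5, 150°): r_1=0.5774, r_2=0.5176, r_3=1.7321, r_4=1.5529, r_5=3.0000 — all match ✓
Only this pose fits every beam.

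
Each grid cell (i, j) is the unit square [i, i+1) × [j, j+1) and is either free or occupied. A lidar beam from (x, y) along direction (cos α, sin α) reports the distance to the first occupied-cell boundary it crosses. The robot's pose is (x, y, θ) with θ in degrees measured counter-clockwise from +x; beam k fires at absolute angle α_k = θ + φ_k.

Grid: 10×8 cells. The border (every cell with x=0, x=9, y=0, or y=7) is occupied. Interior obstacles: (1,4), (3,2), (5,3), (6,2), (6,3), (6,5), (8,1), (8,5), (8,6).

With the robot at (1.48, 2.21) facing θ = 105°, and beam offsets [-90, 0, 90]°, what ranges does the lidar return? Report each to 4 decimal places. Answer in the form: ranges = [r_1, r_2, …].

ranges = [1.5736, 1.8531, 0.4969]

beam 1: φ=-90°, α=15°
  cosα=0.9659 sinα=0.2588 | (1,2) | tMaxX 0.5383 tMaxY 3.0523 | tΔX 1.0353 tΔY 3.8637
    t=0.5383 [x] (2,2)
    t=1.5736 [x] (3,2) — stop
  → r_1 = 1.5736
beam 2: φ=0°, α=105°
  cosα=-0.2588 sinα=0.9659 | (1,2) | tMaxX 1.8546 tMaxY 0.8179 | tΔX 3.8637 tΔY 1.0353
    t=0.8179 [y] (1,3)
    t=1.8531 [y] (1,4) — stop
  → r_2 = 1.8531
beam 3: φ=90°, α=195°
  cosα=-0.9659 sinα=-0.2588 | (1,2) | tMaxX 0.4969 tMaxY 0.8114 | tΔX 1.0353 tΔY 3.8637
    t=0.4969 [x] (0,2) — stop
  → r_3 = 0.4969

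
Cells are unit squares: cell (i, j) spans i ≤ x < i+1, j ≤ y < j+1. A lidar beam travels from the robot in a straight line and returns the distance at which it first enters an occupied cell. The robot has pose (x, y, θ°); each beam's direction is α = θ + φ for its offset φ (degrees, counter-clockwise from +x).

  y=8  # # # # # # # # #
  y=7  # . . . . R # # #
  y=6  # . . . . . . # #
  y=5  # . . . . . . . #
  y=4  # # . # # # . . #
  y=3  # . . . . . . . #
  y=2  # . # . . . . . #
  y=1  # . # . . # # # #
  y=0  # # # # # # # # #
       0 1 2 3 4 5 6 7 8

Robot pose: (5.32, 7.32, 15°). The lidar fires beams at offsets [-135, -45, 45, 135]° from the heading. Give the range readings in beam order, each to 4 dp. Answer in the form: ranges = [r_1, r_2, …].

beam 1: φ=-135°, α=240°
  direction (-0.5000, -0.8660); cell (5,7); t to first gridline: x 0.6400, y 0.3695 (then +2.0000 / +1.1547)
    (5,6) via y @ 0.3695
    (4,6) via x @ 0.6400
    (4,5) via y @ 1.5242
    (3,5) via x @ 2.6400
    (3,4) via y @ 2.6789  # hit
  → r_1 = 2.6789
beam 2: φ=-45°, α=330°
  direction (0.8660, -0.5000); cell (5,7); t to first gridline: x 0.7852, y 0.6400 (then +1.1547 / +2.0000)
    (5,6) via y @ 0.6400
    (6,6) via x @ 0.7852
    (7,6) via x @ 1.9399  # hit
  → r_2 = 1.9399
beam 3: φ=45°, α=60°
  direction (0.5000, 0.8660); cell (5,7); t to first gridline: x 1.3600, y 0.7852 (then +2.0000 / +1.1547)
    (5,8) via y @ 0.7852  # hit
  → r_3 = 0.7852
beam 4: φ=135°, α=150°
  direction (-0.8660, 0.5000); cell (5,7); t to first gridline: x 0.3695, y 1.3600 (then +1.1547 / +2.0000)
    (4,7) via x @ 0.3695
    (4,8) via y @ 1.3600  # hit
  → r_4 = 1.3600

ranges = [2.6789, 1.9399, 0.7852, 1.3600]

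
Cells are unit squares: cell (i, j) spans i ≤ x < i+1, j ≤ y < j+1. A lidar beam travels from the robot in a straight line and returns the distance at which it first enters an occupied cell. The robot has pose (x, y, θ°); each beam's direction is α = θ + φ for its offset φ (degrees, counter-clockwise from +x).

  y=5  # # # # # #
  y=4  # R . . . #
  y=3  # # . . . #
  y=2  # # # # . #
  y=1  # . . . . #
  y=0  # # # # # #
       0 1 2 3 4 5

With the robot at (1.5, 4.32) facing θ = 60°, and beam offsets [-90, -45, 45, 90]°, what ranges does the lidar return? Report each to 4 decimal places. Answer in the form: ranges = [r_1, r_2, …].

ranges = [2.6400, 2.6273, 0.7040, 0.5774]

beam 1: φ=-90°, α=330°
  direction (0.8660, -0.5000); cell (1,4); t to first gridline: x 0.5774, y 0.6400 (then +1.1547 / +2.0000)
    (2,4) via x @ 0.5774
    (2,3) via y @ 0.6400
    (3,3) via x @ 1.7321
    (3,2) via y @ 2.6400  # hit
  → r_1 = 2.6400
beam 2: φ=-45°, α=15°
  direction (0.9659, 0.2588); cell (1,4); t to first gridline: x 0.5176, y 2.6273 (then +1.0353 / +3.8637)
    (2,4) via x @ 0.5176
    (3,4) via x @ 1.5529
    (4,4) via x @ 2.5882
    (4,5) via y @ 2.6273  # hit
  → r_2 = 2.6273
beam 3: φ=45°, α=105°
  direction (-0.2588, 0.9659); cell (1,4); t to first gridline: x 1.9319, y 0.7040 (then +3.8637 / +1.0353)
    (1,5) via y @ 0.7040  # hit
  → r_3 = 0.7040
beam 4: φ=90°, α=150°
  direction (-0.8660, 0.5000); cell (1,4); t to first gridline: x 0.5774, y 1.3600 (then +1.1547 / +2.0000)
    (0,4) via x @ 0.5774  # hit
  → r_4 = 0.5774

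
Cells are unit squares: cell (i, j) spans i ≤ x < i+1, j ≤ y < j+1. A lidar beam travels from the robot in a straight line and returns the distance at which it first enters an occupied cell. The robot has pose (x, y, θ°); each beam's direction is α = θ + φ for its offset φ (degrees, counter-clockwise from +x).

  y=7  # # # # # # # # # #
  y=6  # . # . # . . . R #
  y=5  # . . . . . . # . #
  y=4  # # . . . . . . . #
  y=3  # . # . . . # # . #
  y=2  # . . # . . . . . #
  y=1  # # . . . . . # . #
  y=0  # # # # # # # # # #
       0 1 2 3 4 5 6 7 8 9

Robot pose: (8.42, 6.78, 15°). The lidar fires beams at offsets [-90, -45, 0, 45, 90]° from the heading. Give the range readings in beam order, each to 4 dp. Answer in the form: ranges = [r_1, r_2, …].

ranges = [2.2409, 0.6697, 0.6005, 0.2540, 0.2278]

beam 1: φ=-90°, α=285°
  dir = (cos 285°, sin 285°) = (0.2588, -0.9659); from cell (8,6)
  next x-line at t=2.2409, next y-line at t=0.8075; Δt_x=3.8637, Δt_y=1.0353
    y: enter (8,5) at t=0.8075
    y: enter (8,4) at t=1.8428
    x: enter (9,4) at t=2.2409 ← occupied
  → r_1 = 2.2409
beam 2: φ=-45°, α=330°
  dir = (cos 330°, sin 330°) = (0.8660, -0.5000); from cell (8,6)
  next x-line at t=0.6697, next y-line at t=1.5600; Δt_x=1.1547, Δt_y=2.0000
    x: enter (9,6) at t=0.6697 ← occupied
  → r_2 = 0.6697
beam 3: φ=0°, α=15°
  dir = (cos 15°, sin 15°) = (0.9659, 0.2588); from cell (8,6)
  next x-line at t=0.6005, next y-line at t=0.8500; Δt_x=1.0353, Δt_y=3.8637
    x: enter (9,6) at t=0.6005 ← occupied
  → r_3 = 0.6005
beam 4: φ=45°, α=60°
  dir = (cos 60°, sin 60°) = (0.5000, 0.8660); from cell (8,6)
  next x-line at t=1.1600, next y-line at t=0.2540; Δt_x=2.0000, Δt_y=1.1547
    y: enter (8,7) at t=0.2540 ← occupied
  → r_4 = 0.2540
beam 5: φ=90°, α=105°
  dir = (cos 105°, sin 105°) = (-0.2588, 0.9659); from cell (8,6)
  next x-line at t=1.6228, next y-line at t=0.2278; Δt_x=3.8637, Δt_y=1.0353
    y: enter (8,7) at t=0.2278 ← occupied
  → r_5 = 0.2278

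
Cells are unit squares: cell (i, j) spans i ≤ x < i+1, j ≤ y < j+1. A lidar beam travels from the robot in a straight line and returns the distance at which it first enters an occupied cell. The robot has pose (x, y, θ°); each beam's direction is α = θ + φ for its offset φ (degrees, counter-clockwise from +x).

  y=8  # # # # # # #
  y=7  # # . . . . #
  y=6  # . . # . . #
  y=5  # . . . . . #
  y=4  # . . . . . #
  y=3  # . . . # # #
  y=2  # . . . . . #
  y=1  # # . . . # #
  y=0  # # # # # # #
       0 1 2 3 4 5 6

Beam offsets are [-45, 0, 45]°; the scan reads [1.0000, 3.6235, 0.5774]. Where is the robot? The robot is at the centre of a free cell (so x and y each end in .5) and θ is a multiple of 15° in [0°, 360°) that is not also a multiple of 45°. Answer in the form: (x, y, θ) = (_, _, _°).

(x, y, θ) = (5.5, 2.5, 195°)

The pose lattice has 29·16 = 464 candidates. Test each by forward raycasting.
  (2.5, 1.5, 285°): beam 1 = 0.5774 ≠ 1.0000 ✗
  (3.5, 1.5, 330°): beam 1 = 0.5176 ≠ 1.0000 ✗
  (4.5, 5.5, 330°): beam 1 = 1.5529 ≠ 1.0000 ✗
  …
  (5.5, 2.5, 195°): r_1=1.0000, r_2=3.6235, r_3=0.5774 — all match ✓
Unique over the lattice → pose = (5.5, 2.5, 195°).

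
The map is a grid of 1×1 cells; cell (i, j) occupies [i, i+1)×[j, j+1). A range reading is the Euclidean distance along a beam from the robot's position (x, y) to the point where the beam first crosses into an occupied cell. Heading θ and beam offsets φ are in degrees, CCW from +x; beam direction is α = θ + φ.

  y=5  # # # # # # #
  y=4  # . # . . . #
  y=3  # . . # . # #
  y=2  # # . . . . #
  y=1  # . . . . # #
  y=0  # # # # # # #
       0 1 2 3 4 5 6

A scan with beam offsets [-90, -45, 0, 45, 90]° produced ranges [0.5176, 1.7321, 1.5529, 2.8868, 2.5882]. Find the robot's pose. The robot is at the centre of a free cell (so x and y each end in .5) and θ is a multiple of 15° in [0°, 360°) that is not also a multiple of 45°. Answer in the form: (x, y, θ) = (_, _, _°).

(x, y, θ) = (2.5, 2.5, 285°)

Candidates: 15 free-cell centres × 16 headings = 240 poses. Raycast each; keep the one whose scan matches to 4 dp.
  (1.5, 4.5, 120°): beam 1 = 0.5774 ≠ 0.5176 ✗
  (4.5, 4.5, 75°): beam 1 = 1.5529 ≠ 0.5176 ✗
  (1.5, 3.5, 285°): beam 2 = 0.5774 ≠ 1.7321 ✗
  …
  (2.5, 2.5, 285°): r_1=0.5176, r_2=1.7321, r_3=1.5529, r_4=2.8868, r_5=2.5882 — all match ✓
No second candidate reproduces the full scan.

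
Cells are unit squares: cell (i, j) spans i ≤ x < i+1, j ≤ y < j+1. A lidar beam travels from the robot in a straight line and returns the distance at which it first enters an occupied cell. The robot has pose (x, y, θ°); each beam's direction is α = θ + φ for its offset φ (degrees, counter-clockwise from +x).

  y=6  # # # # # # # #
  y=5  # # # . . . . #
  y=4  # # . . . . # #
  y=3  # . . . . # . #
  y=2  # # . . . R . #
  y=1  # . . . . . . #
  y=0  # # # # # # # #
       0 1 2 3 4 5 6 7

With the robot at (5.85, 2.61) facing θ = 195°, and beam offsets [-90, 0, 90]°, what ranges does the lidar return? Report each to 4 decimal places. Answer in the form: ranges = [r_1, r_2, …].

ranges = [0.4038, 5.0211, 1.6668]

beam 1: φ=-90°, α=105°
  cosα=-0.2588 sinα=0.9659 | (5,2) | tMaxX 3.2841 tMaxY 0.4038 | tΔX 3.8637 tΔY 1.0353
    t=0.4038 [y] (5,3) — stop
  → r_1 = 0.4038
beam 2: φ=0°, α=195°
  cosα=-0.9659 sinα=-0.2588 | (5,2) | tMaxX 0.8800 tMaxY 2.3569 | tΔX 1.0353 tΔY 3.8637
    t=0.8800 [x] (4,2)
    t=1.9153 [x] (3,2)
    t=2.3569 [y] (3,1)
    t=2.9505 [x] (2,1)
    t=3.9858 [x] (1,1)
    t=5.0211 [x] (0,1) — stop
  → r_2 = 5.0211
beam 3: φ=90°, α=285°
  cosα=0.2588 sinα=-0.9659 | (5,2) | tMaxX 0.5796 tMaxY 0.6315 | tΔX 3.8637 tΔY 1.0353
    t=0.5796 [x] (6,2)
    t=0.6315 [y] (6,1)
    t=1.6668 [y] (6,0) — stop
  → r_3 = 1.6668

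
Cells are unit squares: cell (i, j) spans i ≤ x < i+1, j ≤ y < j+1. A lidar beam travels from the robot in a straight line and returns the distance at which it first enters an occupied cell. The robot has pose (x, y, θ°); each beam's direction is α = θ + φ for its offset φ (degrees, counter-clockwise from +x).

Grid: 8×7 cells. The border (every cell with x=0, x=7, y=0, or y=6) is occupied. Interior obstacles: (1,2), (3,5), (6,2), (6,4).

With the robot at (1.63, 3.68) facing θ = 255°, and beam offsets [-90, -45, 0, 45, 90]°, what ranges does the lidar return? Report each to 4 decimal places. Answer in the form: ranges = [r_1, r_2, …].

beam 1: φ=-90°, α=165°
  cosα=-0.9659 sinα=0.2588 | (1,3) | tMaxX 0.6522 tMaxY 1.2364 | tΔX 1.0353 tΔY 3.8637
    t=0.6522 [x] (0,3) — stop
  → r_1 = 0.6522
beam 2: φ=-45°, α=210°
  cosα=-0.8660 sinα=-0.5000 | (1,3) | tMaxX 0.7275 tMaxY 1.3600 | tΔX 1.1547 tΔY 2.0000
    t=0.7275 [x] (0,3) — stop
  → r_2 = 0.7275
beam 3: φ=0°, α=255°
  cosα=-0.2588 sinα=-0.9659 | (1,3) | tMaxX 2.4341 tMaxY 0.7040 | tΔX 3.8637 tΔY 1.0353
    t=0.7040 [y] (1,2) — stop
  → r_3 = 0.7040
beam 4: φ=45°, α=300°
  cosα=0.5000 sinα=-0.8660 | (1,3) | tMaxX 0.7400 tMaxY 0.7852 | tΔX 2.0000 tΔY 1.1547
    t=0.7400 [x] (2,3)
    t=0.7852 [y] (2,2)
    t=1.9399 [y] (2,1)
    t=2.7400 [x] (3,1)
    t=3.0946 [y] (3,0) — stop
  → r_4 = 3.0946
beam 5: φ=90°, α=345°
  cosα=0.9659 sinα=-0.2588 | (1,3) | tMaxX 0.3831 tMaxY 2.6273 | tΔX 1.0353 tΔY 3.8637
    t=0.3831 [x] (2,3)
    t=1.4183 [x] (3,3)
    t=2.4536 [x] (4,3)
    t=2.6273 [y] (4,2)
    t=3.4889 [x] (5,2)
    t=4.5242 [x] (6,2) — stop
  → r_5 = 4.5242

ranges = [0.6522, 0.7275, 0.7040, 3.0946, 4.5242]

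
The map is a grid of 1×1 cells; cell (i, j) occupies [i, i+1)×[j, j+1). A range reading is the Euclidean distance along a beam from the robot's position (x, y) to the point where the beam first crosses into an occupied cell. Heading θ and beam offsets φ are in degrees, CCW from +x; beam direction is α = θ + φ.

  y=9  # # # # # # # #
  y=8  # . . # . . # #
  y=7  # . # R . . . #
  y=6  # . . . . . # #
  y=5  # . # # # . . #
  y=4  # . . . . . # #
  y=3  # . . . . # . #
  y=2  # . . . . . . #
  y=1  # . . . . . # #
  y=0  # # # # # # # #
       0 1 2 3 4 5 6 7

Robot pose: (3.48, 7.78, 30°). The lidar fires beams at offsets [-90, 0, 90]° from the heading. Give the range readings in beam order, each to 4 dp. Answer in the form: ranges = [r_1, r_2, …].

ranges = [2.0554, 0.4400, 0.2540]

beam 1: φ=-90°, α=300°
  dir = (cos 300°, sin 300°) = (0.5000, -0.8660); from cell (3,7)
  next x-line at t=1.0400, next y-line at t=0.9007; Δt_x=2.0000, Δt_y=1.1547
    y: enter (3,6) at t=0.9007
    x: enter (4,6) at t=1.0400
    y: enter (4,5) at t=2.0554 ← occupied
  → r_1 = 2.0554
beam 2: φ=0°, α=30°
  dir = (cos 30°, sin 30°) = (0.8660, 0.5000); from cell (3,7)
  next x-line at t=0.6004, next y-line at t=0.4400; Δt_x=1.1547, Δt_y=2.0000
    y: enter (3,8) at t=0.4400 ← occupied
  → r_2 = 0.4400
beam 3: φ=90°, α=120°
  dir = (cos 120°, sin 120°) = (-0.5000, 0.8660); from cell (3,7)
  next x-line at t=0.9600, next y-line at t=0.2540; Δt_x=2.0000, Δt_y=1.1547
    y: enter (3,8) at t=0.2540 ← occupied
  → r_3 = 0.2540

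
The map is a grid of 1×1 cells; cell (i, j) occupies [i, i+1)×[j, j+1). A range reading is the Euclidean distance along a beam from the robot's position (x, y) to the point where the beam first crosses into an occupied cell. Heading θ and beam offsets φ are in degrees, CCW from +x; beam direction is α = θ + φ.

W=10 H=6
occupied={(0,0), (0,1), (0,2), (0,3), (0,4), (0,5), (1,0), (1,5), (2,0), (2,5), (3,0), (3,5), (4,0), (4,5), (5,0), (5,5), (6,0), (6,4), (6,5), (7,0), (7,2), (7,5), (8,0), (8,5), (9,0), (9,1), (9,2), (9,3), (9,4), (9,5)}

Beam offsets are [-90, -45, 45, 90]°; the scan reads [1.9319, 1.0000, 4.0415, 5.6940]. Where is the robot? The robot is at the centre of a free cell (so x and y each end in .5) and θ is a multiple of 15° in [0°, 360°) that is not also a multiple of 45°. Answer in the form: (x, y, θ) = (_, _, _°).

(x, y, θ) = (6.5, 1.5, 75°)

Enumerate (i+0.5, j+0.5, θ) over the 30 free cells and 16 admissible headings. For each, cast all 4 beams and compare to the given ranges.
  (4.5, 3.5, 150°): beam 1 = 1.7321 ≠ 1.9319 ✗
  (2.5, 2.5, 30°): beam 1 = 1.7321 ≠ 1.9319 ✗
  (4.5, 1.5, 240°): beam 1 = 4.0415 ≠ 1.9319 ✗
  (4.5, 1.5, 165°): beam 1 = 3.6235 ≠ 1.9319 ✗
  (4.5, 2.5, 345°): beam 1 = 1.5529 ≠ 1.9319 ✗
  …
  (6.5, 1.5, 75°): r_1=1.9319, r_2=1.0000, r_3=4.0415, r_4=5.6940 — all match ✓
Unique over the lattice → pose = (6.5, 1.5, 75°).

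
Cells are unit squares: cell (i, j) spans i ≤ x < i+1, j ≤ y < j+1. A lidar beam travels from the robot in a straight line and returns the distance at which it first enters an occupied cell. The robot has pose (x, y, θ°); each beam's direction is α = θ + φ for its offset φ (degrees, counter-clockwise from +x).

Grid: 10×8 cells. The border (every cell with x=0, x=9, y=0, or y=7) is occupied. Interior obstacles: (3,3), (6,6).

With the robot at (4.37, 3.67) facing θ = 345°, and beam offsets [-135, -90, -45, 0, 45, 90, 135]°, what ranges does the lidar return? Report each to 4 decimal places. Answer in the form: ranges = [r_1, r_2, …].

ranges = [0.4272, 2.7642, 3.0831, 4.7933, 5.3463, 3.4475, 3.8452]

beam 1: φ=-135°, α=210°
  d=(-0.8660,-0.5000)  start (4,3)  tX=0.4272 tY=1.3400  stride 1/|dx|=1.1547 1/|dy|=2.0000
    cross x-line → (3,3), t=0.4272 (wall)
  → r_1 = 0.4272
beam 2: φ=-90°, α=255°
  d=(-0.2588,-0.9659)  start (4,3)  tX=1.4296 tY=0.6936  stride 1/|dx|=3.8637 1/|dy|=1.0353
    cross y-line → (4,2), t=0.6936
    cross x-line → (3,2), t=1.4296
    cross y-line → (3,1), t=1.7289
    cross y-line → (3,0), t=2.7642 (wall)
  → r_2 = 2.7642
beam 3: φ=-45°, α=300°
  d=(0.5000,-0.8660)  start (4,3)  tX=1.2600 tY=0.7736  stride 1/|dx|=2.0000 1/|dy|=1.1547
    cross y-line → (4,2), t=0.7736
    cross x-line → (5,2), t=1.2600
    cross y-line → (5,1), t=1.9283
    cross y-line → (5,0), t=3.0831 (wall)
  → r_3 = 3.0831
beam 4: φ=0°, α=345°
  d=(0.9659,-0.2588)  start (4,3)  tX=0.6522 tY=2.5887  stride 1/|dx|=1.0353 1/|dy|=3.8637
    cross x-line → (5,3), t=0.6522
    cross x-line → (6,3), t=1.6875
    cross y-line → (6,2), t=2.5887
    cross x-line → (7,2), t=2.7228
    cross x-line → (8,2), t=3.7581
    cross x-line → (9,2), t=4.7933 (wall)
  → r_4 = 4.7933
beam 5: φ=45°, α=30°
  d=(0.8660,0.5000)  start (4,3)  tX=0.7275 tY=0.6600  stride 1/|dx|=1.1547 1/|dy|=2.0000
    cross y-line → (4,4), t=0.6600
    cross x-line → (5,4), t=0.7275
    cross x-line → (6,4), t=1.8822
    cross y-line → (6,5), t=2.6600
    cross x-line → (7,5), t=3.0369
    cross x-line → (8,5), t=4.1916
    cross y-line → (8,6), t=4.6600
    cross x-line → (9,6), t=5.3463 (wall)
  → r_5 = 5.3463
beam 6: φ=90°, α=75°
  d=(0.2588,0.9659)  start (4,3)  tX=2.4341 tY=0.3416  stride 1/|dx|=3.8637 1/|dy|=1.0353
    cross y-line → (4,4), t=0.3416
    cross y-line → (4,5), t=1.3769
    cross y-line → (4,6), t=2.4122
    cross x-line → (5,6), t=2.4341
    cross y-line → (5,7), t=3.4475 (wall)
  → r_6 = 3.4475
beam 7: φ=135°, α=120°
  d=(-0.5000,0.8660)  start (4,3)  tX=0.7400 tY=0.3811  stride 1/|dx|=2.0000 1/|dy|=1.1547
    cross y-line → (4,4), t=0.3811
    cross x-line → (3,4), t=0.7400
    cross y-line → (3,5), t=1.5358
    cross y-line → (3,6), t=2.6905
    cross x-line → (2,6), t=2.7400
    cross y-line → (2,7), t=3.8452 (wall)
  → r_7 = 3.8452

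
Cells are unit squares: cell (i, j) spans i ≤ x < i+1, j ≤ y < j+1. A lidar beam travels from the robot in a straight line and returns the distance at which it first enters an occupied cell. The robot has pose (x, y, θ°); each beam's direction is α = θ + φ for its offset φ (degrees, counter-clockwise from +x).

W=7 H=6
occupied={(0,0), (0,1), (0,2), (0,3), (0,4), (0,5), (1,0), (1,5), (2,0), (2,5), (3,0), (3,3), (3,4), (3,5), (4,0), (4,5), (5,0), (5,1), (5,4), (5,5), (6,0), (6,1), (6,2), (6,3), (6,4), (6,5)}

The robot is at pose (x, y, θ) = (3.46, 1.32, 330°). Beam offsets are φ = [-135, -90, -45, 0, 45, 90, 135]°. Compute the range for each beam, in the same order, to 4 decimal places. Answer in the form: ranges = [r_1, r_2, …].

ranges = [1.2364, 0.3695, 0.3313, 0.6400, 1.5943, 3.0946, 1.7393]

beam 1: φ=-135°, α=195°
  cosα=-0.9659 sinα=-0.2588 | (3,1) | tMaxX 0.4762 tMaxY 1.2364 | tΔX 1.0353 tΔY 3.8637
    t=0.4762 [x] (2,1)
    t=1.2364 [y] (2,0) — stop
  → r_1 = 1.2364
beam 2: φ=-90°, α=240°
  cosα=-0.5000 sinα=-0.8660 | (3,1) | tMaxX 0.9200 tMaxY 0.3695 | tΔX 2.0000 tΔY 1.1547
    t=0.3695 [y] (3,0) — stop
  → r_2 = 0.3695
beam 3: φ=-45°, α=285°
  cosα=0.2588 sinα=-0.9659 | (3,1) | tMaxX 2.0864 tMaxY 0.3313 | tΔX 3.8637 tΔY 1.0353
    t=0.3313 [y] (3,0) — stop
  → r_3 = 0.3313
beam 4: φ=0°, α=330°
  cosα=0.8660 sinα=-0.5000 | (3,1) | tMaxX 0.6235 tMaxY 0.6400 | tΔX 1.1547 tΔY 2.0000
    t=0.6235 [x] (4,1)
    t=0.6400 [y] (4,0) — stop
  → r_4 = 0.6400
beam 5: φ=45°, α=15°
  cosα=0.9659 sinα=0.2588 | (3,1) | tMaxX 0.5590 tMaxY 2.6273 | tΔX 1.0353 tΔY 3.8637
    t=0.5590 [x] (4,1)
    t=1.5943 [x] (5,1) — stop
  → r_5 = 1.5943
beam 6: φ=90°, α=60°
  cosα=0.5000 sinα=0.8660 | (3,1) | tMaxX 1.0800 tMaxY 0.7852 | tΔX 2.0000 tΔY 1.1547
    t=0.7852 [y] (3,2)
    t=1.0800 [x] (4,2)
    t=1.9399 [y] (4,3)
    t=3.0800 [x] (5,3)
    t=3.0946 [y] (5,4) — stop
  → r_6 = 3.0946
beam 7: φ=135°, α=105°
  cosα=-0.2588 sinα=0.9659 | (3,1) | tMaxX 1.7773 tMaxY 0.7040 | tΔX 3.8637 tΔY 1.0353
    t=0.7040 [y] (3,2)
    t=1.7393 [y] (3,3) — stop
  → r_7 = 1.7393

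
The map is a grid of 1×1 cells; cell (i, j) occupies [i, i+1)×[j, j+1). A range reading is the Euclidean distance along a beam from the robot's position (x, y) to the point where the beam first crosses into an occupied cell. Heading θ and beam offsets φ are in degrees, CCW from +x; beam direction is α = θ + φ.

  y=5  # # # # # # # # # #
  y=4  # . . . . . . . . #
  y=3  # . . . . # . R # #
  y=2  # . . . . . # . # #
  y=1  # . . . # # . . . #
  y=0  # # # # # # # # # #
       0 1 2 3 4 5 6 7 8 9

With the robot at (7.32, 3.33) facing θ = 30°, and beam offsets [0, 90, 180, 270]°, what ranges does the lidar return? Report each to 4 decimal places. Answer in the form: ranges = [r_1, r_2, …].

beam 1: φ=0°, α=30°
  direction (0.8660, 0.5000); cell (7,3); t to first gridline: x 0.7852, y 1.3400 (then +1.1547 / +2.0000)
    (8,3) via x @ 0.7852  # hit
  → r_1 = 0.7852
beam 2: φ=90°, α=120°
  direction (-0.5000, 0.8660); cell (7,3); t to first gridline: x 0.6400, y 0.7736 (then +2.0000 / +1.1547)
    (6,3) via x @ 0.6400
    (6,4) via y @ 0.7736
    (6,5) via y @ 1.9283  # hit
  → r_2 = 1.9283
beam 3: φ=180°, α=210°
  direction (-0.8660, -0.5000); cell (7,3); t to first gridline: x 0.3695, y 0.6600 (then +1.1547 / +2.0000)
    (6,3) via x @ 0.3695
    (6,2) via y @ 0.6600  # hit
  → r_3 = 0.6600
beam 4: φ=270°, α=300°
  direction (0.5000, -0.8660); cell (7,3); t to first gridline: x 1.3600, y 0.3811 (then +2.0000 / +1.1547)
    (7,2) via y @ 0.3811
    (8,2) via x @ 1.3600  # hit
  → r_4 = 1.3600

ranges = [0.7852, 1.9283, 0.6600, 1.3600]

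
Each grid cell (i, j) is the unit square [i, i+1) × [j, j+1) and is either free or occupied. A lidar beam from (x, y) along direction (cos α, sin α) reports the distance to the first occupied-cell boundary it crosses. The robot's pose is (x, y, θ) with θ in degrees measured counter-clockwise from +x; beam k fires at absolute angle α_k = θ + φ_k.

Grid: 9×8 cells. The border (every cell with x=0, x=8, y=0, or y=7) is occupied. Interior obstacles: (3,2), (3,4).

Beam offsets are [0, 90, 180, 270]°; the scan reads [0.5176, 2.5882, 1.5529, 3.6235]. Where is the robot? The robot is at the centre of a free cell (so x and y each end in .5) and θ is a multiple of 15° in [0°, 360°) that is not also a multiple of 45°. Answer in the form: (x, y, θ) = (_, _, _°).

(x, y, θ) = (2.5, 4.5, 345°)

Enumerate (i+0.5, j+0.5, θ) over the 40 free cells and 16 admissible headings. For each, cast all 4 beams and compare to the given ranges.
  (3.5, 1.5, 60°): beam 1 = 0.5774 ≠ 0.5176 ✗
  (6.5, 5.5, 195°): beam 1 = 2.5882 ≠ 0.5176 ✗
  (5.5, 4.5, 345°): beam 1 = 2.5882 ≠ 0.5176 ✗
  …
  (2.5, 4.5, 345°): r_1=0.5176, r_2=2.5882, r_3=1.5529, r_4=3.6235 — all match ✓
Only this pose fits every beam.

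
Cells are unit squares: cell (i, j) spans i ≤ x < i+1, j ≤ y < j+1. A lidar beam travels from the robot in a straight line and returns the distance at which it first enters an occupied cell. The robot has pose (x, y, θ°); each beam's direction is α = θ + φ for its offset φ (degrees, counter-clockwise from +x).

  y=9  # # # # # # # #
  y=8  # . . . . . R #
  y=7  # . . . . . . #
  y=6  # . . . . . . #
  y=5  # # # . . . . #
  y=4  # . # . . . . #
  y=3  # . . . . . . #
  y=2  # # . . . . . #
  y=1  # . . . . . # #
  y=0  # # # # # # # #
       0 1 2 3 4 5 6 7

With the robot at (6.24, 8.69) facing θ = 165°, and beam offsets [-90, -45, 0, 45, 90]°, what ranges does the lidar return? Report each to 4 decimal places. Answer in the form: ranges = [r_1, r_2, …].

ranges = [0.3209, 0.3580, 1.1977, 5.3800, 7.9613]

beam 1: φ=-90°, α=75°
  cosα=0.2588 sinα=0.9659 | (6,8) | tMaxX 2.9364 tMaxY 0.3209 | tΔX 3.8637 tΔY 1.0353
    t=0.3209 [y] (6,9) — stop
  → r_1 = 0.3209
beam 2: φ=-45°, α=120°
  cosα=-0.5000 sinα=0.8660 | (6,8) | tMaxX 0.4800 tMaxY 0.3580 | tΔX 2.0000 tΔY 1.1547
    t=0.3580 [y] (6,9) — stop
  → r_2 = 0.3580
beam 3: φ=0°, α=165°
  cosα=-0.9659 sinα=0.2588 | (6,8) | tMaxX 0.2485 tMaxY 1.1977 | tΔX 1.0353 tΔY 3.8637
    t=0.2485 [x] (5,8)
    t=1.1977 [y] (5,9) — stop
  → r_3 = 1.1977
beam 4: φ=45°, α=210°
  cosα=-0.8660 sinα=-0.5000 | (6,8) | tMaxX 0.2771 tMaxY 1.3800 | tΔX 1.1547 tΔY 2.0000
    t=0.2771 [x] (5,8)
    t=1.3800 [y] (5,7)
    t=1.4318 [x] (4,7)
    t=2.5865 [x] (3,7)
    t=3.3800 [y] (3,6)
    t=3.7412 [x] (2,6)
    t=4.8959 [x] (1,6)
    t=5.3800 [y] (1,5) — stop
  → r_4 = 5.3800
beam 5: φ=90°, α=255°
  cosα=-0.2588 sinα=-0.9659 | (6,8) | tMaxX 0.9273 tMaxY 0.7143 | tΔX 3.8637 tΔY 1.0353
    t=0.7143 [y] (6,7)
    t=0.9273 [x] (5,7)
    t=1.7496 [y] (5,6)
    t=2.7849 [y] (5,5)
    t=3.8202 [y] (5,4)
    t=4.7910 [x] (4,4)
    t=4.8554 [y] (4,3)
    t=5.8907 [y] (4,2)
    t=6.9260 [y] (4,1)
    t=7.9613 [y] (4,0) — stop
  → r_5 = 7.9613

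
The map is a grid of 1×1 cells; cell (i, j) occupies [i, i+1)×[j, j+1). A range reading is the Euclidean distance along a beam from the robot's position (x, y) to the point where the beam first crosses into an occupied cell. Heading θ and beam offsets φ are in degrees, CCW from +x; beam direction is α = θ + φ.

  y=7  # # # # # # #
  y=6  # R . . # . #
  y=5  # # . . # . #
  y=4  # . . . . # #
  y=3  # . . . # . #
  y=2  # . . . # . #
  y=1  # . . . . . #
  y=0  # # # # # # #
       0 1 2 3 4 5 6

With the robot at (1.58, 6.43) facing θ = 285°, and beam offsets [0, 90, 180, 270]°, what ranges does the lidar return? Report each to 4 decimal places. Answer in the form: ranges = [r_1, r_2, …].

ranges = [0.4452, 2.2023, 0.5901, 0.6005]

beam 1: φ=0°, α=285°
  dir = (cos 285°, sin 285°) = (0.2588, -0.9659); from cell (1,6)
  next x-line at t=1.6228, next y-line at t=0.4452; Δt_x=3.8637, Δt_y=1.0353
    y: enter (1,5) at t=0.4452 ← occupied
  → r_1 = 0.4452
beam 2: φ=90°, α=15°
  dir = (cos 15°, sin 15°) = (0.9659, 0.2588); from cell (1,6)
  next x-line at t=0.4348, next y-line at t=2.2023; Δt_x=1.0353, Δt_y=3.8637
    x: enter (2,6) at t=0.4348
    x: enter (3,6) at t=1.4701
    y: enter (3,7) at t=2.2023 ← occupied
  → r_2 = 2.2023
beam 3: φ=180°, α=105°
  dir = (cos 105°, sin 105°) = (-0.2588, 0.9659); from cell (1,6)
  next x-line at t=2.2409, next y-line at t=0.5901; Δt_x=3.8637, Δt_y=1.0353
    y: enter (1,7) at t=0.5901 ← occupied
  → r_3 = 0.5901
beam 4: φ=270°, α=195°
  dir = (cos 195°, sin 195°) = (-0.9659, -0.2588); from cell (1,6)
  next x-line at t=0.6005, next y-line at t=1.6614; Δt_x=1.0353, Δt_y=3.8637
    x: enter (0,6) at t=0.6005 ← occupied
  → r_4 = 0.6005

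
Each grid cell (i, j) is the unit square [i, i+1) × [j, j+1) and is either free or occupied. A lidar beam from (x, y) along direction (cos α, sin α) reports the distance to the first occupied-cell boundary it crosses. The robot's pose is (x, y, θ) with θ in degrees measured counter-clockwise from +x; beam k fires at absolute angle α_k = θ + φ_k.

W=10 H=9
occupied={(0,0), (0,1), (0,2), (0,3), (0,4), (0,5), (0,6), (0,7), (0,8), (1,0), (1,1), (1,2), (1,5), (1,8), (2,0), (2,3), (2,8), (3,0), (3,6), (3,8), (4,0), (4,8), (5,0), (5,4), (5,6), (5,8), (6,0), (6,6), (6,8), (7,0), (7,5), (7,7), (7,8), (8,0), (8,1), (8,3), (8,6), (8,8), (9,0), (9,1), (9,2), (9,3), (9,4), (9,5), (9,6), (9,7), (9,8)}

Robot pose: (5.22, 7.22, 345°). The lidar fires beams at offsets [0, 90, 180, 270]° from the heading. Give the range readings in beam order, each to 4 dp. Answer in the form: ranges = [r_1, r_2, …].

ranges = [0.8500, 0.8075, 3.0137, 0.2278]

beam 1: φ=0°, α=345°
  direction (0.9659, -0.2588); cell (5,7); t to first gridline: x 0.8075, y 0.8500 (then +1.0353 / +3.8637)
    (6,7) via x @ 0.8075
    (6,6) via y @ 0.8500  # hit
  → r_1 = 0.8500
beam 2: φ=90°, α=75°
  direction (0.2588, 0.9659); cell (5,7); t to first gridline: x 3.0137, y 0.8075 (then +3.8637 / +1.0353)
    (5,8) via y @ 0.8075  # hit
  → r_2 = 0.8075
beam 3: φ=180°, α=165°
  direction (-0.9659, 0.2588); cell (5,7); t to first gridline: x 0.2278, y 3.0137 (then +1.0353 / +3.8637)
    (4,7) via x @ 0.2278
    (3,7) via x @ 1.2630
    (2,7) via x @ 2.2983
    (2,8) via y @ 3.0137  # hit
  → r_3 = 3.0137
beam 4: φ=270°, α=255°
  direction (-0.2588, -0.9659); cell (5,7); t to first gridline: x 0.8500, y 0.2278 (then +3.8637 / +1.0353)
    (5,6) via y @ 0.2278  # hit
  → r_4 = 0.2278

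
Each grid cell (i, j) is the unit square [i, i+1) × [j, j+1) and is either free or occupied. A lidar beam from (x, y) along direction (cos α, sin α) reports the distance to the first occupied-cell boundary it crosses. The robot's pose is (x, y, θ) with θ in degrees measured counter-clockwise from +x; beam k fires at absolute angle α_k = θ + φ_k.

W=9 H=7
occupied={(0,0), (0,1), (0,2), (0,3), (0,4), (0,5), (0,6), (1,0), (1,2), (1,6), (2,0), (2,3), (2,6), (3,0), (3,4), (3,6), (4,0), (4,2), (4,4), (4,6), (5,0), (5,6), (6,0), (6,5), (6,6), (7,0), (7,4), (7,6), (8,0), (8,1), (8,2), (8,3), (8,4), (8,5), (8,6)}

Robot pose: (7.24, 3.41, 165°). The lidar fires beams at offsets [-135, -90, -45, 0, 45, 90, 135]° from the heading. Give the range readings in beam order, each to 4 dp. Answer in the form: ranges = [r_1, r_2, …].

ranges = [0.8776, 0.6108, 1.8360, 2.3190, 2.5865, 2.4950, 1.5200]

beam 1: φ=-135°, α=30°
  d=(0.8660,0.5000)  start (7,3)  tX=0.8776 tY=1.1800  stride 1/|dx|=1.1547 1/|dy|=2.0000
    cross x-line → (8,3), t=0.8776 (wall)
  → r_1 = 0.8776
beam 2: φ=-90°, α=75°
  d=(0.2588,0.9659)  start (7,3)  tX=2.9364 tY=0.6108  stride 1/|dx|=3.8637 1/|dy|=1.0353
    cross y-line → (7,4), t=0.6108 (wall)
  → r_2 = 0.6108
beam 3: φ=-45°, α=120°
  d=(-0.5000,0.8660)  start (7,3)  tX=0.4800 tY=0.6813  stride 1/|dx|=2.0000 1/|dy|=1.1547
    cross x-line → (6,3), t=0.4800
    cross y-line → (6,4), t=0.6813
    cross y-line → (6,5), t=1.8360 (wall)
  → r_3 = 1.8360
beam 4: φ=0°, α=165°
  d=(-0.9659,0.2588)  start (7,3)  tX=0.2485 tY=2.2796  stride 1/|dx|=1.0353 1/|dy|=3.8637
    cross x-line → (6,3), t=0.2485
    cross x-line → (5,3), t=1.2837
    cross y-line → (5,4), t=2.2796
    cross x-line → (4,4), t=2.3190 (wall)
  → r_4 = 2.3190
beam 5: φ=45°, α=210°
  d=(-0.8660,-0.5000)  start (7,3)  tX=0.2771 tY=0.8200  stride 1/|dx|=1.1547 1/|dy|=2.0000
    cross x-line → (6,3), t=0.2771
    cross y-line → (6,2), t=0.8200
    cross x-line → (5,2), t=1.4318
    cross x-line → (4,2), t=2.5865 (wall)
  → r_5 = 2.5865
beam 6: φ=90°, α=255°
  d=(-0.2588,-0.9659)  start (7,3)  tX=0.9273 tY=0.4245  stride 1/|dx|=3.8637 1/|dy|=1.0353
    cross y-line → (7,2), t=0.4245
    cross x-line → (6,2), t=0.9273
    cross y-line → (6,1), t=1.4597
    cross y-line → (6,0), t=2.4950 (wall)
  → r_6 = 2.4950
beam 7: φ=135°, α=300°
  d=(0.5000,-0.8660)  start (7,3)  tX=1.5200 tY=0.4734  stride 1/|dx|=2.0000 1/|dy|=1.1547
    cross y-line → (7,2), t=0.4734
    cross x-line → (8,2), t=1.5200 (wall)
  → r_7 = 1.5200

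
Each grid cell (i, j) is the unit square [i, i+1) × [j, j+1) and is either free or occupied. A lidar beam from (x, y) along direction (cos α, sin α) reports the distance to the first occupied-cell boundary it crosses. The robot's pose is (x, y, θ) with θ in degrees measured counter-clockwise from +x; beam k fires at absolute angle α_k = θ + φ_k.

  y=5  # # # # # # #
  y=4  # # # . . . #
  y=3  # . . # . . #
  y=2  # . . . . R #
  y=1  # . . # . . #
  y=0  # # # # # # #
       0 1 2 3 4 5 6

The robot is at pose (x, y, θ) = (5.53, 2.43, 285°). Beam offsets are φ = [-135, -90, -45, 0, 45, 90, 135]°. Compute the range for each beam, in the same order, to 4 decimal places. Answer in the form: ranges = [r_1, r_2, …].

ranges = [1.7667, 1.6614, 1.6512, 1.4804, 0.5427, 0.4866, 0.9400]

beam 1: φ=-135°, α=150°
  dir = (cos 150°, sin 150°) = (-0.8660, 0.5000); from cell (5,2)
  next x-line at t=0.6120, next y-line at t=1.1400; Δt_x=1.1547, Δt_y=2.0000
    x: enter (4,2) at t=0.6120
    y: enter (4,3) at t=1.1400
    x: enter (3,3) at t=1.7667 ← occupied
  → r_1 = 1.7667
beam 2: φ=-90°, α=195°
  dir = (cos 195°, sin 195°) = (-0.9659, -0.2588); from cell (5,2)
  next x-line at t=0.5487, next y-line at t=1.6614; Δt_x=1.0353, Δt_y=3.8637
    x: enter (4,2) at t=0.5487
    x: enter (3,2) at t=1.5840
    y: enter (3,1) at t=1.6614 ← occupied
  → r_2 = 1.6614
beam 3: φ=-45°, α=240°
  dir = (cos 240°, sin 240°) = (-0.5000, -0.8660); from cell (5,2)
  next x-line at t=1.0600, next y-line at t=0.4965; Δt_x=2.0000, Δt_y=1.1547
    y: enter (5,1) at t=0.4965
    x: enter (4,1) at t=1.0600
    y: enter (4,0) at t=1.6512 ← occupied
  → r_3 = 1.6512
beam 4: φ=0°, α=285°
  dir = (cos 285°, sin 285°) = (0.2588, -0.9659); from cell (5,2)
  next x-line at t=1.8159, next y-line at t=0.4452; Δt_x=3.8637, Δt_y=1.0353
    y: enter (5,1) at t=0.4452
    y: enter (5,0) at t=1.4804 ← occupied
  → r_4 = 1.4804
beam 5: φ=45°, α=330°
  dir = (cos 330°, sin 330°) = (0.8660, -0.5000); from cell (5,2)
  next x-line at t=0.5427, next y-line at t=0.8600; Δt_x=1.1547, Δt_y=2.0000
    x: enter (6,2) at t=0.5427 ← occupied
  → r_5 = 0.5427
beam 6: φ=90°, α=15°
  dir = (cos 15°, sin 15°) = (0.9659, 0.2588); from cell (5,2)
  next x-line at t=0.4866, next y-line at t=2.2023; Δt_x=1.0353, Δt_y=3.8637
    x: enter (6,2) at t=0.4866 ← occupied
  → r_6 = 0.4866
beam 7: φ=135°, α=60°
  dir = (cos 60°, sin 60°) = (0.5000, 0.8660); from cell (5,2)
  next x-line at t=0.9400, next y-line at t=0.6582; Δt_x=2.0000, Δt_y=1.1547
    y: enter (5,3) at t=0.6582
    x: enter (6,3) at t=0.9400 ← occupied
  → r_7 = 0.9400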